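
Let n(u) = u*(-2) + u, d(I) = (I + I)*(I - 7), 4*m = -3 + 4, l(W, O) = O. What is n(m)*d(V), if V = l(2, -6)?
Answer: -39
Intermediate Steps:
m = ¼ (m = (-3 + 4)/4 = (¼)*1 = ¼ ≈ 0.25000)
V = -6
d(I) = 2*I*(-7 + I) (d(I) = (2*I)*(-7 + I) = 2*I*(-7 + I))
n(u) = -u (n(u) = -2*u + u = -u)
n(m)*d(V) = (-1*¼)*(2*(-6)*(-7 - 6)) = -(-6)*(-13)/2 = -¼*156 = -39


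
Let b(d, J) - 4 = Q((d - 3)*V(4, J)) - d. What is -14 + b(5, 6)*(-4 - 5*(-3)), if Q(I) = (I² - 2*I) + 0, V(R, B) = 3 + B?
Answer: 3143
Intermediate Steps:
Q(I) = I² - 2*I
b(d, J) = 4 - d + (-3 + d)*(-2 + (-3 + d)*(3 + J))*(3 + J) (b(d, J) = 4 + (((d - 3)*(3 + J))*(-2 + (d - 3)*(3 + J)) - d) = 4 + (((-3 + d)*(3 + J))*(-2 + (-3 + d)*(3 + J)) - d) = 4 + ((-3 + d)*(-2 + (-3 + d)*(3 + J))*(3 + J) - d) = 4 + (-d + (-3 + d)*(-2 + (-3 + d)*(3 + J))*(3 + J)) = 4 - d + (-3 + d)*(-2 + (-3 + d)*(3 + J))*(3 + J))
-14 + b(5, 6)*(-4 - 5*(-3)) = -14 + (4 - 1*5 + (-3 + 5)*(-2 + (-3 + 5)*(3 + 6))*(3 + 6))*(-4 - 5*(-3)) = -14 + (4 - 5 + 2*(-2 + 2*9)*9)*(-4 + 15) = -14 + (4 - 5 + 2*(-2 + 18)*9)*11 = -14 + (4 - 5 + 2*16*9)*11 = -14 + (4 - 5 + 288)*11 = -14 + 287*11 = -14 + 3157 = 3143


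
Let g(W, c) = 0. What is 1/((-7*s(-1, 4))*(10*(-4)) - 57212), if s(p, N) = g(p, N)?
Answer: -1/57212 ≈ -1.7479e-5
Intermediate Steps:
s(p, N) = 0
1/((-7*s(-1, 4))*(10*(-4)) - 57212) = 1/((-7*0)*(10*(-4)) - 57212) = 1/(0*(-40) - 57212) = 1/(0 - 57212) = 1/(-57212) = -1/57212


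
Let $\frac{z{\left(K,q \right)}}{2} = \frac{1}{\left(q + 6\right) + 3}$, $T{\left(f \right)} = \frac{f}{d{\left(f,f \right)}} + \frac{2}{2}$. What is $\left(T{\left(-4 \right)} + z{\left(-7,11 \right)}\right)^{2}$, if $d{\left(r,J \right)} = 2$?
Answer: $\frac{81}{100} \approx 0.81$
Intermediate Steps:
$T{\left(f \right)} = 1 + \frac{f}{2}$ ($T{\left(f \right)} = \frac{f}{2} + \frac{2}{2} = f \frac{1}{2} + 2 \cdot \frac{1}{2} = \frac{f}{2} + 1 = 1 + \frac{f}{2}$)
$z{\left(K,q \right)} = \frac{2}{9 + q}$ ($z{\left(K,q \right)} = \frac{2}{\left(q + 6\right) + 3} = \frac{2}{\left(6 + q\right) + 3} = \frac{2}{9 + q}$)
$\left(T{\left(-4 \right)} + z{\left(-7,11 \right)}\right)^{2} = \left(\left(1 + \frac{1}{2} \left(-4\right)\right) + \frac{2}{9 + 11}\right)^{2} = \left(\left(1 - 2\right) + \frac{2}{20}\right)^{2} = \left(-1 + 2 \cdot \frac{1}{20}\right)^{2} = \left(-1 + \frac{1}{10}\right)^{2} = \left(- \frac{9}{10}\right)^{2} = \frac{81}{100}$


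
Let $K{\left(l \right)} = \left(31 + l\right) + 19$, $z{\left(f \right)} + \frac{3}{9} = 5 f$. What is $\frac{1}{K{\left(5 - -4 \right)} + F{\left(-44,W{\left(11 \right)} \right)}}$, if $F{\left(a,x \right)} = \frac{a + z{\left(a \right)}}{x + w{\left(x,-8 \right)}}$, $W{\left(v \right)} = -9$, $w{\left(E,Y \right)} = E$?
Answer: $\frac{54}{3979} \approx 0.013571$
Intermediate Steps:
$z{\left(f \right)} = - \frac{1}{3} + 5 f$
$K{\left(l \right)} = 50 + l$
$F{\left(a,x \right)} = \frac{- \frac{1}{3} + 6 a}{2 x}$ ($F{\left(a,x \right)} = \frac{a + \left(- \frac{1}{3} + 5 a\right)}{x + x} = \frac{- \frac{1}{3} + 6 a}{2 x}$)
$\frac{1}{K{\left(5 - -4 \right)} + F{\left(-44,W{\left(11 \right)} \right)}} = \frac{1}{\left(50 + \left(5 - -4\right)\right) + \frac{-1 + 18 \left(-44\right)}{6 \left(-9\right)}} = \frac{1}{\left(50 + \left(5 + 4\right)\right) + \frac{1}{6} \left(- \frac{1}{9}\right) \left(-1 - 792\right)} = \frac{1}{\left(50 + 9\right) + \frac{1}{6} \left(- \frac{1}{9}\right) \left(-793\right)} = \frac{1}{59 + \frac{793}{54}} = \frac{1}{\frac{3979}{54}} = \frac{54}{3979}$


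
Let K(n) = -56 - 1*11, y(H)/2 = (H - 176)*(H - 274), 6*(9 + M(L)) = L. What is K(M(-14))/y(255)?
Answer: 67/3002 ≈ 0.022318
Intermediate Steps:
M(L) = -9 + L/6
y(H) = 2*(-274 + H)*(-176 + H) (y(H) = 2*((H - 176)*(H - 274)) = 2*((-176 + H)*(-274 + H)) = 2*((-274 + H)*(-176 + H)) = 2*(-274 + H)*(-176 + H))
K(n) = -67 (K(n) = -56 - 11 = -67)
K(M(-14))/y(255) = -67/(96448 - 900*255 + 2*255²) = -67/(96448 - 229500 + 2*65025) = -67/(96448 - 229500 + 130050) = -67/(-3002) = -67*(-1/3002) = 67/3002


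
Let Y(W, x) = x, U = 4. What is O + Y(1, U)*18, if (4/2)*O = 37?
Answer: 181/2 ≈ 90.500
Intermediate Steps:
O = 37/2 (O = (½)*37 = 37/2 ≈ 18.500)
O + Y(1, U)*18 = 37/2 + 4*18 = 37/2 + 72 = 181/2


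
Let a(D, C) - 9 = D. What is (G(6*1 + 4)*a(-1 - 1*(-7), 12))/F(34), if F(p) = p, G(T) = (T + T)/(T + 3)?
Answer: 150/221 ≈ 0.67873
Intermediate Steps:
G(T) = 2*T/(3 + T) (G(T) = (2*T)/(3 + T) = 2*T/(3 + T))
a(D, C) = 9 + D
(G(6*1 + 4)*a(-1 - 1*(-7), 12))/F(34) = ((2*(6*1 + 4)/(3 + (6*1 + 4)))*(9 + (-1 - 1*(-7))))/34 = ((2*(6 + 4)/(3 + (6 + 4)))*(9 + (-1 + 7)))*(1/34) = ((2*10/(3 + 10))*(9 + 6))*(1/34) = ((2*10/13)*15)*(1/34) = ((2*10*(1/13))*15)*(1/34) = ((20/13)*15)*(1/34) = (300/13)*(1/34) = 150/221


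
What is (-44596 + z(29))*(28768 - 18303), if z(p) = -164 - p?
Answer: -468716885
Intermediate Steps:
(-44596 + z(29))*(28768 - 18303) = (-44596 + (-164 - 1*29))*(28768 - 18303) = (-44596 + (-164 - 29))*10465 = (-44596 - 193)*10465 = -44789*10465 = -468716885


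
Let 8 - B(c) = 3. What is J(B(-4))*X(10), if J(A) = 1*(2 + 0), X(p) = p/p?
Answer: 2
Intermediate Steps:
B(c) = 5 (B(c) = 8 - 1*3 = 8 - 3 = 5)
X(p) = 1
J(A) = 2 (J(A) = 1*2 = 2)
J(B(-4))*X(10) = 2*1 = 2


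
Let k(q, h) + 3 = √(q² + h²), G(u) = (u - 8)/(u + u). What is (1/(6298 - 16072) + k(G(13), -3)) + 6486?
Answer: 63364841/9774 + √6109/26 ≈ 6486.0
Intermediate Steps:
G(u) = (-8 + u)/(2*u) (G(u) = (-8 + u)/((2*u)) = (-8 + u)*(1/(2*u)) = (-8 + u)/(2*u))
k(q, h) = -3 + √(h² + q²) (k(q, h) = -3 + √(q² + h²) = -3 + √(h² + q²))
(1/(6298 - 16072) + k(G(13), -3)) + 6486 = (1/(6298 - 16072) + (-3 + √((-3)² + ((½)*(-8 + 13)/13)²))) + 6486 = (1/(-9774) + (-3 + √(9 + ((½)*(1/13)*5)²))) + 6486 = (-1/9774 + (-3 + √(9 + (5/26)²))) + 6486 = (-1/9774 + (-3 + √(9 + 25/676))) + 6486 = (-1/9774 + (-3 + √(6109/676))) + 6486 = (-1/9774 + (-3 + √6109/26)) + 6486 = (-29323/9774 + √6109/26) + 6486 = 63364841/9774 + √6109/26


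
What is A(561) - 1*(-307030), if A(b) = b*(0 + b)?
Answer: 621751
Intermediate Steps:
A(b) = b² (A(b) = b*b = b²)
A(561) - 1*(-307030) = 561² - 1*(-307030) = 314721 + 307030 = 621751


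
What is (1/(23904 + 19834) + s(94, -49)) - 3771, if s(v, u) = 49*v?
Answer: 36521231/43738 ≈ 835.00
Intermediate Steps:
(1/(23904 + 19834) + s(94, -49)) - 3771 = (1/(23904 + 19834) + 49*94) - 3771 = (1/43738 + 4606) - 3771 = 201457229/43738 - 3771 = 36521231/43738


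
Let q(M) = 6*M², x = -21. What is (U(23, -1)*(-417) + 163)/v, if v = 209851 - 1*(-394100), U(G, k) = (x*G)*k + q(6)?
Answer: -291320/603951 ≈ -0.48236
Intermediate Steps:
U(G, k) = 216 - 21*G*k (U(G, k) = (-21*G)*k + 6*6² = -21*G*k + 6*36 = -21*G*k + 216 = 216 - 21*G*k)
v = 603951 (v = 209851 + 394100 = 603951)
(U(23, -1)*(-417) + 163)/v = ((216 - 21*23*(-1))*(-417) + 163)/603951 = ((216 + 483)*(-417) + 163)*(1/603951) = (699*(-417) + 163)*(1/603951) = (-291483 + 163)*(1/603951) = -291320*1/603951 = -291320/603951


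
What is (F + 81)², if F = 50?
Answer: 17161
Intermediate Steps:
(F + 81)² = (50 + 81)² = 131² = 17161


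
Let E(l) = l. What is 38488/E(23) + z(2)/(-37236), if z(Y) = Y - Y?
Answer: 38488/23 ≈ 1673.4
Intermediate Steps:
z(Y) = 0
38488/E(23) + z(2)/(-37236) = 38488/23 + 0/(-37236) = 38488*(1/23) + 0*(-1/37236) = 38488/23 + 0 = 38488/23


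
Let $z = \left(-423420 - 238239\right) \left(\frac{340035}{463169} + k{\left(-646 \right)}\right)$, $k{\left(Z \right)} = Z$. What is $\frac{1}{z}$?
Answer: $\frac{463169}{197748132323601} \approx 2.3422 \cdot 10^{-9}$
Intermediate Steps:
$z = \frac{197748132323601}{463169}$ ($z = \left(-423420 - 238239\right) \left(\frac{340035}{463169} - 646\right) = - 661659 \left(340035 \cdot \frac{1}{463169} - 646\right) = - 661659 \left(\frac{340035}{463169} - 646\right) = \left(-661659\right) \left(- \frac{298867139}{463169}\right) = \frac{197748132323601}{463169} \approx 4.2695 \cdot 10^{8}$)
$\frac{1}{z} = \frac{1}{\frac{197748132323601}{463169}} = \frac{463169}{197748132323601}$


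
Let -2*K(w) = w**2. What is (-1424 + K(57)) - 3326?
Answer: -12749/2 ≈ -6374.5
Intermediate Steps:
K(w) = -w**2/2
(-1424 + K(57)) - 3326 = (-1424 - 1/2*57**2) - 3326 = (-1424 - 1/2*3249) - 3326 = (-1424 - 3249/2) - 3326 = -6097/2 - 3326 = -12749/2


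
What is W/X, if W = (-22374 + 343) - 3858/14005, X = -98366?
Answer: 308548013/1377615830 ≈ 0.22397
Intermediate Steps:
W = -308548013/14005 (W = -22031 - 3858*1/14005 = -22031 - 3858/14005 = -308548013/14005 ≈ -22031.)
W/X = -308548013/14005/(-98366) = -308548013/14005*(-1/98366) = 308548013/1377615830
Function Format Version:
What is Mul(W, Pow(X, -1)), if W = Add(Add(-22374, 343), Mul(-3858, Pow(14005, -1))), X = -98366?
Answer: Rational(308548013, 1377615830) ≈ 0.22397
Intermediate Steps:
W = Rational(-308548013, 14005) (W = Add(-22031, Mul(-3858, Rational(1, 14005))) = Add(-22031, Rational(-3858, 14005)) = Rational(-308548013, 14005) ≈ -22031.)
Mul(W, Pow(X, -1)) = Mul(Rational(-308548013, 14005), Pow(-98366, -1)) = Mul(Rational(-308548013, 14005), Rational(-1, 98366)) = Rational(308548013, 1377615830)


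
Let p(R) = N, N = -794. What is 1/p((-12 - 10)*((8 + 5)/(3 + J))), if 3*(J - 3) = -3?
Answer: -1/794 ≈ -0.0012594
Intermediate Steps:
J = 2 (J = 3 + (⅓)*(-3) = 3 - 1 = 2)
p(R) = -794
1/p((-12 - 10)*((8 + 5)/(3 + J))) = 1/(-794) = -1/794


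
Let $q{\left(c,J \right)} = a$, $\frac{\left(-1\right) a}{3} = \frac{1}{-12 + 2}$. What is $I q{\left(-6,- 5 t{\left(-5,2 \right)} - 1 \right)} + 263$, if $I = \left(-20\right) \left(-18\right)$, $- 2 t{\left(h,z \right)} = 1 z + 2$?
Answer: $371$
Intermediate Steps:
$t{\left(h,z \right)} = -1 - \frac{z}{2}$ ($t{\left(h,z \right)} = - \frac{1 z + 2}{2} = - \frac{z + 2}{2} = - \frac{2 + z}{2} = -1 - \frac{z}{2}$)
$a = \frac{3}{10}$ ($a = - \frac{3}{-12 + 2} = - \frac{3}{-10} = \left(-3\right) \left(- \frac{1}{10}\right) = \frac{3}{10} \approx 0.3$)
$q{\left(c,J \right)} = \frac{3}{10}$
$I = 360$
$I q{\left(-6,- 5 t{\left(-5,2 \right)} - 1 \right)} + 263 = 360 \cdot \frac{3}{10} + 263 = 108 + 263 = 371$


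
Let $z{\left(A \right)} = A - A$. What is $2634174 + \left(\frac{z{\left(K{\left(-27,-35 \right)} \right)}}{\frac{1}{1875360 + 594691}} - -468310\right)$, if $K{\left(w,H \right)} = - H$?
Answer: $3102484$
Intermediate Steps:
$z{\left(A \right)} = 0$
$2634174 + \left(\frac{z{\left(K{\left(-27,-35 \right)} \right)}}{\frac{1}{1875360 + 594691}} - -468310\right) = 2634174 + \left(\frac{0}{\frac{1}{1875360 + 594691}} - -468310\right) = 2634174 + \left(\frac{0}{\frac{1}{2470051}} + 468310\right) = 2634174 + \left(0 \frac{1}{\frac{1}{2470051}} + 468310\right) = 2634174 + \left(0 \cdot 2470051 + 468310\right) = 2634174 + \left(0 + 468310\right) = 2634174 + 468310 = 3102484$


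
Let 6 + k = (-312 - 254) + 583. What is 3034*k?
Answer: 33374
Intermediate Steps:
k = 11 (k = -6 + ((-312 - 254) + 583) = -6 + (-566 + 583) = -6 + 17 = 11)
3034*k = 3034*11 = 33374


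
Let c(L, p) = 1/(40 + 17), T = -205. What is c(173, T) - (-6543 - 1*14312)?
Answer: 1188736/57 ≈ 20855.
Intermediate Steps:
c(L, p) = 1/57
c(173, T) - (-6543 - 1*14312) = 1/57 - (-6543 - 1*14312) = 1/57 - (-6543 - 14312) = 1/57 - 1*(-20855) = 1/57 + 20855 = 1188736/57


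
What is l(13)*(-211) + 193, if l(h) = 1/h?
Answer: 2298/13 ≈ 176.77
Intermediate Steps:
l(13)*(-211) + 193 = -211/13 + 193 = 2298/13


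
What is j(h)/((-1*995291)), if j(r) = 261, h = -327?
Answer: -261/995291 ≈ -0.00026223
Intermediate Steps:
j(h)/((-1*995291)) = 261/((-1*995291)) = 261/(-995291) = 261*(-1/995291) = -261/995291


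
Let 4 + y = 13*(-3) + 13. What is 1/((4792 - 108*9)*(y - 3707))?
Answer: -1/14275340 ≈ -7.0051e-8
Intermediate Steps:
y = -30 (y = -4 + (13*(-3) + 13) = -4 + (-39 + 13) = -4 - 26 = -30)
1/((4792 - 108*9)*(y - 3707)) = 1/((4792 - 108*9)*(-30 - 3707)) = 1/((4792 - 972)*(-3737)) = 1/(3820*(-3737)) = 1/(-14275340) = -1/14275340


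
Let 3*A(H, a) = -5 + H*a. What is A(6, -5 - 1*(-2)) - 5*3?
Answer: -68/3 ≈ -22.667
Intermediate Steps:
A(H, a) = -5/3 + H*a/3 (A(H, a) = (-5 + H*a)/3 = -5/3 + H*a/3)
A(6, -5 - 1*(-2)) - 5*3 = (-5/3 + (1/3)*6*(-5 - 1*(-2))) - 5*3 = (-5/3 + (1/3)*6*(-5 + 2)) - 15 = (-5/3 + (1/3)*6*(-3)) - 15 = (-5/3 - 6) - 15 = -23/3 - 15 = -68/3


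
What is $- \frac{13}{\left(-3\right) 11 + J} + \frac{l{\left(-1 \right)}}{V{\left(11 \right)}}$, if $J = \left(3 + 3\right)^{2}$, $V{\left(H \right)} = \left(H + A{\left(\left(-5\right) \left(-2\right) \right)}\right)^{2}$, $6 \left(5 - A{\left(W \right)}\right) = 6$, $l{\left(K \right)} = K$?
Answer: $- \frac{976}{225} \approx -4.3378$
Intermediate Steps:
$A{\left(W \right)} = 4$ ($A{\left(W \right)} = 5 - 1 = 4$)
$V{\left(H \right)} = \left(4 + H\right)^{2}$ ($V{\left(H \right)} = \left(H + 4\right)^{2} = \left(4 + H\right)^{2}$)
$J = 36$ ($J = 6^{2} = 36$)
$- \frac{13}{\left(-3\right) 11 + J} + \frac{l{\left(-1 \right)}}{V{\left(11 \right)}} = - \frac{13}{\left(-3\right) 11 + 36} - \frac{1}{\left(4 + 11\right)^{2}} = - \frac{13}{-33 + 36} - \frac{1}{15^{2}} = - \frac{13}{3} - \frac{1}{225} = - \frac{976}{225}$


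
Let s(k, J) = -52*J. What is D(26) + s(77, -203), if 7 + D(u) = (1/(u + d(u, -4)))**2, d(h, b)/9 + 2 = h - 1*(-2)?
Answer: 713112401/67600 ≈ 10549.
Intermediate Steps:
d(h, b) = 9*h (d(h, b) = -18 + 9*(h - 1*(-2)) = -18 + 9*(h + 2) = -18 + 9*(2 + h) = -18 + (18 + 9*h) = 9*h)
s(k, J) = -52*J
D(u) = -7 + 1/(100*u**2) (D(u) = -7 + (1/(u + 9*u))**2 = -7 + (1/(10*u))**2 = -7 + 1/(100*u**2))
D(26) + s(77, -203) = (-7 + (1/100)/26**2) - 52*(-203) = (-7 + (1/100)*(1/676)) + 10556 = (-7 + 1/67600) + 10556 = -473199/67600 + 10556 = 713112401/67600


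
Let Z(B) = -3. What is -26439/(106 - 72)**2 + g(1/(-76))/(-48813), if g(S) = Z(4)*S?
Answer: -2043397675/89344061 ≈ -22.871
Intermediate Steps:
g(S) = -3*S
-26439/(106 - 72)**2 + g(1/(-76))/(-48813) = -26439/(106 - 72)**2 - 3/(-76)/(-48813) = -26439/(34**2) - 3*(-1/76)*(-1/48813) = -26439/1156 + (3/76)*(-1/48813) = -26439*1/1156 - 1/1236596 = -26439/1156 - 1/1236596 = -2043397675/89344061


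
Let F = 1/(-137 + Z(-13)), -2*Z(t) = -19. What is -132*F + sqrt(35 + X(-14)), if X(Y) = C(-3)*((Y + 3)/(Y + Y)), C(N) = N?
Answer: 88/85 + sqrt(6629)/14 ≈ 6.8509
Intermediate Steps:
Z(t) = 19/2 (Z(t) = -1/2*(-19) = 19/2)
X(Y) = -3*(3 + Y)/(2*Y) (X(Y) = -3*(Y + 3)/(Y + Y) = -3*(3 + Y)/(2*Y))
F = -2/255 (F = 1/(-137 + 19/2) = 1/(-255/2) = -2/255 ≈ -0.0078431)
-132*F + sqrt(35 + X(-14)) = -132*(-2/255) + sqrt(35 + (3/2)*(-3 - 1*(-14))/(-14)) = 88/85 + sqrt(35 + (3/2)*(-1/14)*(-3 + 14)) = 88/85 + sqrt(35 + (3/2)*(-1/14)*11) = 88/85 + sqrt(35 - 33/28) = 88/85 + sqrt(947/28) = 88/85 + sqrt(6629)/14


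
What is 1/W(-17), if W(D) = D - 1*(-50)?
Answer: 1/33 ≈ 0.030303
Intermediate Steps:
W(D) = 50 + D (W(D) = D + 50 = 50 + D)
1/W(-17) = 1/(50 - 17) = 1/33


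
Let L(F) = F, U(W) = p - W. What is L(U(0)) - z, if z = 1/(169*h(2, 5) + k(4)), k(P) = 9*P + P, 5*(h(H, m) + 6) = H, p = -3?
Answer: -13591/4532 ≈ -2.9989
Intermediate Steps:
h(H, m) = -6 + H/5
U(W) = -3 - W
k(P) = 10*P
z = -5/4532 (z = 1/(169*(-6 + (1/5)*2) + 10*4) = 1/(169*(-6 + 2/5) + 40) = 1/(169*(-28/5) + 40) = 1/(-4732/5 + 40) = 1/(-4532/5) = -5/4532 ≈ -0.0011033)
L(U(0)) - z = (-3 - 1*0) - 1*(-5/4532) = (-3 + 0) + 5/4532 = -3 + 5/4532 = -13591/4532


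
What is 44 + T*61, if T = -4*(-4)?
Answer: 1020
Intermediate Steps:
T = 16
44 + T*61 = 44 + 16*61 = 44 + 976 = 1020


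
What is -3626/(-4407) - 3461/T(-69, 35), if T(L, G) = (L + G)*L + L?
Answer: -2332075/3344913 ≈ -0.69720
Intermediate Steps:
T(L, G) = L + L*(G + L) (T(L, G) = (G + L)*L + L = L*(G + L) + L = L + L*(G + L))
-3626/(-4407) - 3461/T(-69, 35) = -3626/(-4407) - 3461*(-1/(69*(1 + 35 - 69))) = -3626*(-1/4407) - 3461/((-69*(-33))) = 3626/4407 - 3461/2277 = -2332075/3344913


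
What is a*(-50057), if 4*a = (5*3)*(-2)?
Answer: 750855/2 ≈ 3.7543e+5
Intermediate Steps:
a = -15/2 (a = ((5*3)*(-2))/4 = (15*(-2))/4 = (1/4)*(-30) = -15/2 ≈ -7.5000)
a*(-50057) = -15/2*(-50057) = 750855/2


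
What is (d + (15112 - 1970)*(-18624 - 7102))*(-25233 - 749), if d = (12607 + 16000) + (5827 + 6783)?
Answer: 8783211852250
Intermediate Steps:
d = 41217 (d = 28607 + 12610 = 41217)
(d + (15112 - 1970)*(-18624 - 7102))*(-25233 - 749) = (41217 + (15112 - 1970)*(-18624 - 7102))*(-25233 - 749) = (41217 + 13142*(-25726))*(-25982) = (41217 - 338091092)*(-25982) = -338049875*(-25982) = 8783211852250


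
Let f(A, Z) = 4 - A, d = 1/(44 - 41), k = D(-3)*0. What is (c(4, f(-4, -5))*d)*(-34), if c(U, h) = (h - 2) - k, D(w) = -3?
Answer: -68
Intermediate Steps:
k = 0 (k = -3*0 = 0)
d = ⅓ (d = 1/3 = ⅓ ≈ 0.33333)
c(U, h) = -2 + h (c(U, h) = (h - 2) - 1*0 = (-2 + h) + 0 = -2 + h)
(c(4, f(-4, -5))*d)*(-34) = ((-2 + (4 - 1*(-4)))*(⅓))*(-34) = ((-2 + (4 + 4))*(⅓))*(-34) = ((-2 + 8)*(⅓))*(-34) = (6*(⅓))*(-34) = 2*(-34) = -68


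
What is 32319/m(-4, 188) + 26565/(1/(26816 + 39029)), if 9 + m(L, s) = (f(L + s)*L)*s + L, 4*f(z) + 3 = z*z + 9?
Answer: 1237261372268334/707341 ≈ 1.7492e+9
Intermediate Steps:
f(z) = 3/2 + z**2/4 (f(z) = -3/4 + (z*z + 9)/4 = -3/4 + (z**2 + 9)/4 = -3/4 + (9 + z**2)/4 = -3/4 + (9/4 + z**2/4) = 3/2 + z**2/4)
m(L, s) = -9 + L + L*s*(3/2 + (L + s)**2/4) (m(L, s) = -9 + (((3/2 + (L + s)**2/4)*L)*s + L) = -9 + ((L*(3/2 + (L + s)**2/4))*s + L) = -9 + (L*s*(3/2 + (L + s)**2/4) + L) = -9 + (L + L*s*(3/2 + (L + s)**2/4)) = -9 + L + L*s*(3/2 + (L + s)**2/4))
32319/m(-4, 188) + 26565/(1/(26816 + 39029)) = 32319/(-9 - 4 + (1/4)*(-4)*188*(6 + (-4 + 188)**2)) + 26565/(1/(26816 + 39029)) = 32319/(-9 - 4 + (1/4)*(-4)*188*(6 + 184**2)) + 26565/(1/65845) = 32319/(-9 - 4 + (1/4)*(-4)*188*(6 + 33856)) + 26565/(1/65845) = 32319/(-9 - 4 + (1/4)*(-4)*188*33862) + 26565*65845 = 32319/(-9 - 4 - 6366056) + 1749172425 = 32319/(-6366069) + 1749172425 = 32319*(-1/6366069) + 1749172425 = -3591/707341 + 1749172425 = 1237261372268334/707341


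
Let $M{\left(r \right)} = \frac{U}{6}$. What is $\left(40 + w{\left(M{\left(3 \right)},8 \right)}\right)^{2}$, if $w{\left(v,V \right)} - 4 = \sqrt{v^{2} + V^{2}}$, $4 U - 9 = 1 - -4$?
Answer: $\frac{\left(528 + \sqrt{9265}\right)^{2}}{144} \approx 2706.2$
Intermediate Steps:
$U = \frac{7}{2}$ ($U = \frac{9}{4} + \frac{1 - -4}{4} = \frac{9}{4} + \frac{1 + 4}{4} = \frac{9}{4} + \frac{1}{4} \cdot 5 = \frac{9}{4} + \frac{5}{4} = \frac{7}{2} \approx 3.5$)
$M{\left(r \right)} = \frac{7}{12}$ ($M{\left(r \right)} = \frac{7}{2 \cdot 6} = \frac{7}{2} \cdot \frac{1}{6} = \frac{7}{12}$)
$w{\left(v,V \right)} = 4 + \sqrt{V^{2} + v^{2}}$ ($w{\left(v,V \right)} = 4 + \sqrt{v^{2} + V^{2}} = 4 + \sqrt{V^{2} + v^{2}}$)
$\left(40 + w{\left(M{\left(3 \right)},8 \right)}\right)^{2} = \left(40 + \left(4 + \sqrt{8^{2} + \left(\frac{7}{12}\right)^{2}}\right)\right)^{2} = \left(40 + \left(4 + \sqrt{64 + \frac{49}{144}}\right)\right)^{2} = \left(40 + \left(4 + \sqrt{\frac{9265}{144}}\right)\right)^{2} = \left(40 + \left(4 + \frac{\sqrt{9265}}{12}\right)\right)^{2} = \left(44 + \frac{\sqrt{9265}}{12}\right)^{2}$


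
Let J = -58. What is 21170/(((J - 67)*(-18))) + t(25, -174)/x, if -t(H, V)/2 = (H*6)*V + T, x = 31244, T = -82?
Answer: 19481362/1757475 ≈ 11.085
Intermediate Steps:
t(H, V) = 164 - 12*H*V (t(H, V) = -2*((H*6)*V - 82) = -2*((6*H)*V - 82) = -2*(6*H*V - 82) = -2*(-82 + 6*H*V) = 164 - 12*H*V)
21170/(((J - 67)*(-18))) + t(25, -174)/x = 21170/(((-58 - 67)*(-18))) + (164 - 12*25*(-174))/31244 = 21170/((-125*(-18))) + (164 + 52200)*(1/31244) = 21170/2250 + 52364*(1/31244) = 21170*(1/2250) + 13091/7811 = 2117/225 + 13091/7811 = 19481362/1757475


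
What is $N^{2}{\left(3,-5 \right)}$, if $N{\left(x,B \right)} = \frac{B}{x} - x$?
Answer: $\frac{196}{9} \approx 21.778$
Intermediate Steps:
$N{\left(x,B \right)} = - x + \frac{B}{x}$
$N^{2}{\left(3,-5 \right)} = \left(\left(-1\right) 3 - \frac{5}{3}\right)^{2} = \left(-3 - \frac{5}{3}\right)^{2} = \left(- \frac{14}{3}\right)^{2} = \frac{196}{9}$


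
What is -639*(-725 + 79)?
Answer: 412794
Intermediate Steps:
-639*(-725 + 79) = -639*(-646) = 412794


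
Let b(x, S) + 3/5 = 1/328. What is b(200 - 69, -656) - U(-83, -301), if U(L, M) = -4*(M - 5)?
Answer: -2008339/1640 ≈ -1224.6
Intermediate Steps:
U(L, M) = 20 - 4*M (U(L, M) = -4*(-5 + M) = 20 - 4*M)
b(x, S) = -979/1640 (b(x, S) = -⅗ + 1/328 = -979/1640)
b(200 - 69, -656) - U(-83, -301) = -979/1640 - (20 - 4*(-301)) = -979/1640 - (20 + 1204) = -979/1640 - 1*1224 = -979/1640 - 1224 = -2008339/1640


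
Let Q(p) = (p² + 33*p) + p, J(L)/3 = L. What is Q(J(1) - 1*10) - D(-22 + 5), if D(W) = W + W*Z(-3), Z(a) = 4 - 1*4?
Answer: -172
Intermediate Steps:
Z(a) = 0 (Z(a) = 4 - 4 = 0)
J(L) = 3*L
Q(p) = p² + 34*p
D(W) = W (D(W) = W + W*0 = W + 0 = W)
Q(J(1) - 1*10) - D(-22 + 5) = (3*1 - 1*10)*(34 + (3*1 - 1*10)) - (-22 + 5) = (3 - 10)*(34 + (3 - 10)) - 1*(-17) = -7*(34 - 7) + 17 = -7*27 + 17 = -189 + 17 = -172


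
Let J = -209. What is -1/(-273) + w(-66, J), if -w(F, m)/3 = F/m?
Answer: -4895/5187 ≈ -0.94371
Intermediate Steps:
w(F, m) = -3*F/m
-1/(-273) + w(-66, J) = -1/(-273) - 3*(-66)/(-209) = -1*(-1/273) - 3*(-66)*(-1/209) = 1/273 - 18/19 = -4895/5187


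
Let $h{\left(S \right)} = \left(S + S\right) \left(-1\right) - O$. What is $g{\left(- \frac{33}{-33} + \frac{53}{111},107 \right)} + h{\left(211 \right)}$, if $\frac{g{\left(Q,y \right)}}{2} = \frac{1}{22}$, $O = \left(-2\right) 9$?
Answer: $- \frac{4443}{11} \approx -403.91$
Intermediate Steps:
$O = -18$
$g{\left(Q,y \right)} = \frac{1}{11}$ ($g{\left(Q,y \right)} = \frac{2}{22} = 2 \cdot \frac{1}{22} = \frac{1}{11}$)
$h{\left(S \right)} = 18 - 2 S$ ($h{\left(S \right)} = \left(S + S\right) \left(-1\right) - -18 = 2 S \left(-1\right) + 18 = - 2 S + 18 = 18 - 2 S$)
$g{\left(- \frac{33}{-33} + \frac{53}{111},107 \right)} + h{\left(211 \right)} = \frac{1}{11} + \left(18 - 422\right) = \frac{1}{11} - 404 = - \frac{4443}{11}$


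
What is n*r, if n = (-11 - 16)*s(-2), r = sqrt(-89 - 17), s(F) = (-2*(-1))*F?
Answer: 108*I*sqrt(106) ≈ 1111.9*I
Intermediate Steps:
s(F) = 2*F
r = I*sqrt(106) (r = sqrt(-106) = I*sqrt(106) ≈ 10.296*I)
n = 108 (n = (-11 - 16)*(2*(-2)) = -27*(-4) = 108)
n*r = 108*(I*sqrt(106)) = 108*I*sqrt(106)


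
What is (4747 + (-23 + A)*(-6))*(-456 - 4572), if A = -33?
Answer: -25557324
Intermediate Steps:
(4747 + (-23 + A)*(-6))*(-456 - 4572) = (4747 + (-23 - 33)*(-6))*(-456 - 4572) = (4747 - 56*(-6))*(-5028) = (4747 + 336)*(-5028) = 5083*(-5028) = -25557324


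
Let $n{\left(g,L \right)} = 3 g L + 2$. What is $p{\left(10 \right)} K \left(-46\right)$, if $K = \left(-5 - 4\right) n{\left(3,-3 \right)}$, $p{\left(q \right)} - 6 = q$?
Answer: $-165600$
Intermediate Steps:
$n{\left(g,L \right)} = 2 + 3 L g$ ($n{\left(g,L \right)} = 3 L g + 2 = 2 + 3 L g$)
$p{\left(q \right)} = 6 + q$
$K = 225$ ($K = \left(-5 - 4\right) \left(2 + 3 \left(-3\right) 3\right) = - 9 \left(2 - 27\right) = \left(-9\right) \left(-25\right) = 225$)
$p{\left(10 \right)} K \left(-46\right) = \left(6 + 10\right) 225 \left(-46\right) = 16 \cdot 225 \left(-46\right) = 3600 \left(-46\right) = -165600$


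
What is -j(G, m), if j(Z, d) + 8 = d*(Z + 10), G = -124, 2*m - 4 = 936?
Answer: 53588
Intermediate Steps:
m = 470 (m = 2 + (½)*936 = 2 + 468 = 470)
j(Z, d) = -8 + d*(10 + Z) (j(Z, d) = -8 + d*(Z + 10) = -8 + d*(10 + Z))
-j(G, m) = -(-8 + 10*470 - 124*470) = -(-8 + 4700 - 58280) = -1*(-53588) = 53588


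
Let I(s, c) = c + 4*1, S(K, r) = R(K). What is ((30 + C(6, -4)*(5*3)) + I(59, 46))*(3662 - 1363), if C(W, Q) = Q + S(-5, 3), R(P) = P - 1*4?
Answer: -264385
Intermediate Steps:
R(P) = -4 + P (R(P) = P - 4 = -4 + P)
S(K, r) = -4 + K
I(s, c) = 4 + c (I(s, c) = c + 4 = 4 + c)
C(W, Q) = -9 + Q (C(W, Q) = Q + (-4 - 5) = Q - 9 = -9 + Q)
((30 + C(6, -4)*(5*3)) + I(59, 46))*(3662 - 1363) = ((30 + (-9 - 4)*(5*3)) + (4 + 46))*(3662 - 1363) = ((30 - 13*15) + 50)*2299 = ((30 - 195) + 50)*2299 = (-165 + 50)*2299 = -115*2299 = -264385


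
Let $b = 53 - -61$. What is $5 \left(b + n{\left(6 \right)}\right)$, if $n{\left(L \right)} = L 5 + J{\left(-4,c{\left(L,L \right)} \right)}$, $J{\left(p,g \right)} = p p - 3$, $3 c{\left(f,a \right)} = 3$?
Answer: $785$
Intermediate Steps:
$c{\left(f,a \right)} = 1$ ($c{\left(f,a \right)} = \frac{1}{3} \cdot 3 = 1$)
$J{\left(p,g \right)} = -3 + p^{2}$ ($J{\left(p,g \right)} = p^{2} - 3 = -3 + p^{2}$)
$n{\left(L \right)} = 13 + 5 L$ ($n{\left(L \right)} = L 5 - \left(3 - \left(-4\right)^{2}\right) = 5 L + \left(-3 + 16\right) = 5 L + 13 = 13 + 5 L$)
$b = 114$ ($b = 53 + 61 = 114$)
$5 \left(b + n{\left(6 \right)}\right) = 5 \left(114 + \left(13 + 5 \cdot 6\right)\right) = 5 \left(114 + \left(13 + 30\right)\right) = 5 \left(114 + 43\right) = 5 \cdot 157 = 785$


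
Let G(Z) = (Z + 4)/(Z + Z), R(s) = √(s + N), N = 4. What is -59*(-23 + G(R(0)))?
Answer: 2537/2 ≈ 1268.5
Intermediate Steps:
R(s) = √(4 + s) (R(s) = √(s + 4) = √(4 + s))
G(Z) = (4 + Z)/(2*Z) (G(Z) = (4 + Z)/((2*Z)) = (4 + Z)*(1/(2*Z)) = (4 + Z)/(2*Z))
-59*(-23 + G(R(0))) = -59*(-23 + (4 + √(4 + 0))/(2*(√(4 + 0)))) = -59*(-23 + (4 + √4)/(2*(√4))) = -59*(-23 + (½)*(4 + 2)/2) = -59*(-23 + (½)*(½)*6) = -59*(-23 + 3/2) = -59*(-43/2) = 2537/2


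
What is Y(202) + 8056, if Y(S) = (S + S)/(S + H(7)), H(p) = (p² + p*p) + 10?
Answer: 1248882/155 ≈ 8057.3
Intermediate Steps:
H(p) = 10 + 2*p² (H(p) = (p² + p²) + 10 = 2*p² + 10 = 10 + 2*p²)
Y(S) = 2*S/(108 + S) (Y(S) = (S + S)/(S + (10 + 2*7²)) = (2*S)/(S + (10 + 2*49)) = (2*S)/(S + (10 + 98)) = (2*S)/(S + 108) = (2*S)/(108 + S) = 2*S/(108 + S))
Y(202) + 8056 = 2*202/(108 + 202) + 8056 = 2*202/310 + 8056 = 2*202*(1/310) + 8056 = 202/155 + 8056 = 1248882/155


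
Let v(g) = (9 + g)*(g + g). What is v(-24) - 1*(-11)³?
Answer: 2051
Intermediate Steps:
v(g) = 2*g*(9 + g) (v(g) = (9 + g)*(2*g) = 2*g*(9 + g))
v(-24) - 1*(-11)³ = 2*(-24)*(9 - 24) - 1*(-11)³ = 2*(-24)*(-15) - 1*(-1331) = 720 + 1331 = 2051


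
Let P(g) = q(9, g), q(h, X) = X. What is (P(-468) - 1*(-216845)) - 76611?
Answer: 139766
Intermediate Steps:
P(g) = g
(P(-468) - 1*(-216845)) - 76611 = (-468 - 1*(-216845)) - 76611 = (-468 + 216845) - 76611 = 216377 - 76611 = 139766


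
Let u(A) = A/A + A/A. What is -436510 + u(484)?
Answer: -436508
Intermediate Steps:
u(A) = 2 (u(A) = 1 + 1 = 2)
-436510 + u(484) = -436510 + 2 = -436508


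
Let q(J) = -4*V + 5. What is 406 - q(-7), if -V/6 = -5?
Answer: 521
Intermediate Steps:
V = 30 (V = -6*(-5) = 30)
q(J) = -115 (q(J) = -4*30 + 5 = -120 + 5 = -115)
406 - q(-7) = 406 - 1*(-115) = 406 + 115 = 521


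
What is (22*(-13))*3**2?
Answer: -2574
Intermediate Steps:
(22*(-13))*3**2 = -286*9 = -2574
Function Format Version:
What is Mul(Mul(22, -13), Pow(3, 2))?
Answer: -2574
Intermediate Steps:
Mul(Mul(22, -13), Pow(3, 2)) = Mul(-286, 9) = -2574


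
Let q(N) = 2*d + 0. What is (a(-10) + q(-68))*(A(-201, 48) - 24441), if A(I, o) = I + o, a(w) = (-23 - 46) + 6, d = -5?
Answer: 1795362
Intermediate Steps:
a(w) = -63 (a(w) = -69 + 6 = -63)
q(N) = -10 (q(N) = 2*(-5) + 0 = -10 + 0 = -10)
(a(-10) + q(-68))*(A(-201, 48) - 24441) = (-63 - 10)*((-201 + 48) - 24441) = -73*(-153 - 24441) = -73*(-24594) = 1795362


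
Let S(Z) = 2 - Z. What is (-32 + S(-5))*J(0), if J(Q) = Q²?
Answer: 0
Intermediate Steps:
(-32 + S(-5))*J(0) = (-32 + (2 - 1*(-5)))*0² = (-32 + (2 + 5))*0 = (-32 + 7)*0 = -25*0 = 0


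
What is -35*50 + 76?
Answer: -1674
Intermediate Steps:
-35*50 + 76 = -1750 + 76 = -1674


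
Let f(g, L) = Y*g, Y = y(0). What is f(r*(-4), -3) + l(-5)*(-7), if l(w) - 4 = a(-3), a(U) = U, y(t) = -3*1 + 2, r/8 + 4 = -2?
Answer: -199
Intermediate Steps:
r = -48 (r = -32 + 8*(-2) = -32 - 16 = -48)
y(t) = -1 (y(t) = -3 + 2 = -1)
Y = -1
l(w) = 1 (l(w) = 4 - 3 = 1)
f(g, L) = -g
f(r*(-4), -3) + l(-5)*(-7) = -(-48)*(-4) + 1*(-7) = -1*192 - 7 = -192 - 7 = -199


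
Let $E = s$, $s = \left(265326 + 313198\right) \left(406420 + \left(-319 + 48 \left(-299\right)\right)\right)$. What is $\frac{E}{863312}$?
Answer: $\frac{56659049619}{215828} \approx 2.6252 \cdot 10^{5}$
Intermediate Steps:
$s = 226636198476$ ($s = 578524 \left(406420 - 14671\right) = 578524 \cdot 391749 = 226636198476$)
$E = 226636198476$
$\frac{E}{863312} = \frac{226636198476}{863312} = 226636198476 \cdot \frac{1}{863312} = \frac{56659049619}{215828}$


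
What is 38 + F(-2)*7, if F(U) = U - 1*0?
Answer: 24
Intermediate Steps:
F(U) = U (F(U) = U + 0 = U)
38 + F(-2)*7 = 38 - 2*7 = 38 - 14 = 24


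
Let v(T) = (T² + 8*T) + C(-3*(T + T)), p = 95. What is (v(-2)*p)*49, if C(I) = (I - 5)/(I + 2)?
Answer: -107065/2 ≈ -53533.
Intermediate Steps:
C(I) = (-5 + I)/(2 + I)
v(T) = T² + 8*T + (-5 - 6*T)/(2 - 6*T) (v(T) = (T² + 8*T) + (-5 - 3*(T + T))/(2 - 3*(T + T)) = (T² + 8*T) + (-5 - 6*T)/(2 - 6*T) = T² + 8*T + (-5 - 6*T)/(2 - 6*T))
(v(-2)*p)*49 = (((5 - 10*(-2) + 6*(-2)³ + 46*(-2)²)/(2*(-1 + 3*(-2))))*95)*49 = (((5 + 20 + 6*(-8) + 46*4)/(2*(-1 - 6)))*95)*49 = (((½)*(5 + 20 - 48 + 184)/(-7))*95)*49 = (((½)*(-⅐)*161)*95)*49 = -23/2*95*49 = -2185/2*49 = -107065/2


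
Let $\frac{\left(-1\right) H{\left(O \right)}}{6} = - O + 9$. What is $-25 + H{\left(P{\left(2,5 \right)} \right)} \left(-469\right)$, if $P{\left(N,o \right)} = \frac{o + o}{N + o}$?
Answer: $21281$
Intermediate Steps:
$P{\left(N,o \right)} = \frac{2 o}{N + o}$
$H{\left(O \right)} = -54 + 6 O$ ($H{\left(O \right)} = - 6 \left(- O + 9\right) = - 6 \left(9 - O\right) = -54 + 6 O$)
$-25 + H{\left(P{\left(2,5 \right)} \right)} \left(-469\right) = -25 + \left(-54 + 6 \cdot 2 \cdot 5 \frac{1}{2 + 5}\right) \left(-469\right) = -25 + \left(-54 + 6 \cdot 2 \cdot 5 \cdot \frac{1}{7}\right) \left(-469\right) = -25 + \left(-54 + 6 \cdot \frac{10}{7}\right) \left(-469\right) = -25 + \left(-54 + \frac{60}{7}\right) \left(-469\right) = -25 - -21306 = -25 + 21306 = 21281$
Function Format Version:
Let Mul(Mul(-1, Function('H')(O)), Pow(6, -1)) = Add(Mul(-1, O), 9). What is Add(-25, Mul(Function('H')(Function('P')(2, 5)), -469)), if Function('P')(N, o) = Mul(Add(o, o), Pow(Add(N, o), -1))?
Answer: 21281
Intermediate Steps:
Function('P')(N, o) = Mul(2, o, Pow(Add(N, o), -1)) (Function('P')(N, o) = Mul(Mul(2, o), Pow(Add(N, o), -1)) = Mul(2, o, Pow(Add(N, o), -1)))
Function('H')(O) = Add(-54, Mul(6, O)) (Function('H')(O) = Mul(-6, Add(Mul(-1, O), 9)) = Mul(-6, Add(9, Mul(-1, O))) = Add(-54, Mul(6, O)))
Add(-25, Mul(Function('H')(Function('P')(2, 5)), -469)) = Add(-25, Mul(Add(-54, Mul(6, Mul(2, 5, Pow(Add(2, 5), -1)))), -469)) = Add(-25, Mul(Add(-54, Mul(6, Mul(2, 5, Pow(7, -1)))), -469)) = Add(-25, Mul(Add(-54, Mul(6, Mul(2, 5, Rational(1, 7)))), -469)) = Add(-25, Mul(Add(-54, Mul(6, Rational(10, 7))), -469)) = Add(-25, Mul(Add(-54, Rational(60, 7)), -469)) = Add(-25, Mul(Rational(-318, 7), -469)) = Add(-25, 21306) = 21281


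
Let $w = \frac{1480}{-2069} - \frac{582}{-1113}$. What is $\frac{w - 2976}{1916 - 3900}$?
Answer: $\frac{1142261159}{761458208} \approx 1.5001$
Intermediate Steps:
$w = - \frac{147694}{767599}$ ($w = 1480 \left(- \frac{1}{2069}\right) - - \frac{194}{371} = - \frac{1480}{2069} + \frac{194}{371} = - \frac{147694}{767599} \approx -0.19241$)
$\frac{w - 2976}{1916 - 3900} = \frac{- \frac{147694}{767599} - 2976}{1916 - 3900} = \frac{- \frac{147694}{767599} - 2976}{-1984} = \left(- \frac{2284522318}{767599}\right) \left(- \frac{1}{1984}\right) = \frac{1142261159}{761458208}$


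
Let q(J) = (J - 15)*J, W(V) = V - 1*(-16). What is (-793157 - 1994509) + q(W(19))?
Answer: -2786966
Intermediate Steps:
W(V) = 16 + V (W(V) = V + 16 = 16 + V)
q(J) = J*(-15 + J) (q(J) = (-15 + J)*J = J*(-15 + J))
(-793157 - 1994509) + q(W(19)) = (-793157 - 1994509) + (16 + 19)*(-15 + (16 + 19)) = -2787666 + 35*(-15 + 35) = -2787666 + 35*20 = -2787666 + 700 = -2786966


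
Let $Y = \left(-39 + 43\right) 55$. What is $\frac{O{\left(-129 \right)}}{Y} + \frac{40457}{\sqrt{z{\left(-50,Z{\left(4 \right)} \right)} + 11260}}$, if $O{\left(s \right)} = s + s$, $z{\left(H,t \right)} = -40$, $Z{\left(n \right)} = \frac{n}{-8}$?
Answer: $- \frac{129}{110} + \frac{40457 \sqrt{2805}}{5610} \approx 380.77$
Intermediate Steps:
$Y = 220$ ($Y = 4 \cdot 55 = 220$)
$Z{\left(n \right)} = - \frac{n}{8}$ ($Z{\left(n \right)} = n \left(- \frac{1}{8}\right) = - \frac{n}{8}$)
$O{\left(s \right)} = 2 s$
$\frac{O{\left(-129 \right)}}{Y} + \frac{40457}{\sqrt{z{\left(-50,Z{\left(4 \right)} \right)} + 11260}} = \frac{2 \left(-129\right)}{220} + \frac{40457}{\sqrt{-40 + 11260}} = \left(-258\right) \frac{1}{220} + \frac{40457}{\sqrt{11220}} = - \frac{129}{110} + \frac{40457}{2 \sqrt{2805}} = - \frac{129}{110} + 40457 \frac{\sqrt{2805}}{5610} = - \frac{129}{110} + \frac{40457 \sqrt{2805}}{5610}$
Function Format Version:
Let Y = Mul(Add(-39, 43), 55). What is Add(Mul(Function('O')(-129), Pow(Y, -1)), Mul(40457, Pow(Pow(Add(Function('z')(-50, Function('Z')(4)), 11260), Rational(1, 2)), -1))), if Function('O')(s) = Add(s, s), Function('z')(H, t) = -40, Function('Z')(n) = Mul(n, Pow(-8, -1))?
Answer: Add(Rational(-129, 110), Mul(Rational(40457, 5610), Pow(2805, Rational(1, 2)))) ≈ 380.77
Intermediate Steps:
Y = 220 (Y = Mul(4, 55) = 220)
Function('Z')(n) = Mul(Rational(-1, 8), n) (Function('Z')(n) = Mul(n, Rational(-1, 8)) = Mul(Rational(-1, 8), n))
Function('O')(s) = Mul(2, s)
Add(Mul(Function('O')(-129), Pow(Y, -1)), Mul(40457, Pow(Pow(Add(Function('z')(-50, Function('Z')(4)), 11260), Rational(1, 2)), -1))) = Add(Mul(Mul(2, -129), Pow(220, -1)), Mul(40457, Pow(Pow(Add(-40, 11260), Rational(1, 2)), -1))) = Add(Mul(-258, Rational(1, 220)), Mul(40457, Pow(Pow(11220, Rational(1, 2)), -1))) = Add(Rational(-129, 110), Mul(40457, Pow(Mul(2, Pow(2805, Rational(1, 2))), -1))) = Add(Rational(-129, 110), Mul(40457, Mul(Rational(1, 5610), Pow(2805, Rational(1, 2))))) = Add(Rational(-129, 110), Mul(Rational(40457, 5610), Pow(2805, Rational(1, 2))))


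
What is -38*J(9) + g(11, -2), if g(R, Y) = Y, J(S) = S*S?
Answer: -3080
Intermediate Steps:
J(S) = S²
-38*J(9) + g(11, -2) = -38*9² - 2 = -38*81 - 2 = -3078 - 2 = -3080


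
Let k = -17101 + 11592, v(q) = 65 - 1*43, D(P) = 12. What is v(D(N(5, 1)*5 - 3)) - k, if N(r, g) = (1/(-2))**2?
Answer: 5531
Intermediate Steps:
N(r, g) = 1/4 (N(r, g) = (-1/2)**2 = 1/4)
v(q) = 22 (v(q) = 65 - 43 = 22)
k = -5509
v(D(N(5, 1)*5 - 3)) - k = 22 - 1*(-5509) = 22 + 5509 = 5531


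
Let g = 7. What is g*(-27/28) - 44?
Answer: -203/4 ≈ -50.750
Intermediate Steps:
g*(-27/28) - 44 = 7*(-27/28) - 44 = -27/4 - 44 = -203/4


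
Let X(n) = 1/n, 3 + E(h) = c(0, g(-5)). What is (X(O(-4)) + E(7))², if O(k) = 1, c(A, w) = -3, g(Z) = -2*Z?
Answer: 25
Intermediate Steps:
E(h) = -6 (E(h) = -3 - 3 = -6)
(X(O(-4)) + E(7))² = (1/1 - 6)² = (1 - 6)² = (-5)² = 25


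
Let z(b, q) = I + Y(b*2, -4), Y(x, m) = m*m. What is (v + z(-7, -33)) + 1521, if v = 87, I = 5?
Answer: 1629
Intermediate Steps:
Y(x, m) = m**2
z(b, q) = 21 (z(b, q) = 5 + (-4)**2 = 5 + 16 = 21)
(v + z(-7, -33)) + 1521 = (87 + 21) + 1521 = 108 + 1521 = 1629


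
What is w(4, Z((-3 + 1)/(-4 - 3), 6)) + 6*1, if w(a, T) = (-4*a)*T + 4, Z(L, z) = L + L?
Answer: 6/7 ≈ 0.85714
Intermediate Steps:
Z(L, z) = 2*L
w(a, T) = 4 - 4*T*a (w(a, T) = -4*T*a + 4 = 4 - 4*T*a)
w(4, Z((-3 + 1)/(-4 - 3), 6)) + 6*1 = (4 - 4*2*((-3 + 1)/(-4 - 3))*4) + 6*1 = (4 - 4*2*(-2/(-7))*4) + 6 = (4 - 4*2*(-2*(-⅐))*4) + 6 = (4 - 4*2*(2/7)*4) + 6 = (4 - 4*4/7*4) + 6 = (4 - 64/7) + 6 = -36/7 + 6 = 6/7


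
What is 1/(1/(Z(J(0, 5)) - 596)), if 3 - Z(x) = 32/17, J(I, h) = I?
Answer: -10113/17 ≈ -594.88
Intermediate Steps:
Z(x) = 19/17 (Z(x) = 3 - 32/17 = 19/17)
1/(1/(Z(J(0, 5)) - 596)) = 1/(1/(19/17 - 596)) = 1/(1/(-10113/17)) = 1/(-17/10113) = -10113/17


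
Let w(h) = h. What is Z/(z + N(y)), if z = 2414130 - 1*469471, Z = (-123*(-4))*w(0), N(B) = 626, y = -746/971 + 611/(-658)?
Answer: 0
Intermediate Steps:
y = -23067/13594 (y = -746*1/971 + 611*(-1/658) = -746/971 - 13/14 = -23067/13594 ≈ -1.6969)
Z = 0 (Z = -123*(-4)*0 = 492*0 = 0)
z = 1944659 (z = 2414130 - 469471 = 1944659)
Z/(z + N(y)) = 0/(1944659 + 626) = 0/1945285 = 0*(1/1945285) = 0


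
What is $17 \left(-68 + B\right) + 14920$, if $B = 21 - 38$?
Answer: $13475$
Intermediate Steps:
$B = -17$
$17 \left(-68 + B\right) + 14920 = 17 \left(-68 - 17\right) + 14920 = 17 \left(-85\right) + 14920 = -1445 + 14920 = 13475$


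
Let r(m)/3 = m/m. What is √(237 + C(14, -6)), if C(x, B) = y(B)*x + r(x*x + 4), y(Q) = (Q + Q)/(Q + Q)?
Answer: √254 ≈ 15.937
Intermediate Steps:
r(m) = 3 (r(m) = 3*(m/m) = 3*1 = 3)
y(Q) = 1 (y(Q) = (2*Q)/((2*Q)) = (2*Q)*(1/(2*Q)) = 1)
C(x, B) = 3 + x (C(x, B) = 1*x + 3 = x + 3 = 3 + x)
√(237 + C(14, -6)) = √(237 + (3 + 14)) = √(237 + 17) = √254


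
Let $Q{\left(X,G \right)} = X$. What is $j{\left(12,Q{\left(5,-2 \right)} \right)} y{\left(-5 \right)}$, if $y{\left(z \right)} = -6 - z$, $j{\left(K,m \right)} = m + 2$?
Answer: $-7$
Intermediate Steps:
$j{\left(K,m \right)} = 2 + m$
$j{\left(12,Q{\left(5,-2 \right)} \right)} y{\left(-5 \right)} = \left(2 + 5\right) \left(-6 - -5\right) = 7 \left(-6 + 5\right) = 7 \left(-1\right) = -7$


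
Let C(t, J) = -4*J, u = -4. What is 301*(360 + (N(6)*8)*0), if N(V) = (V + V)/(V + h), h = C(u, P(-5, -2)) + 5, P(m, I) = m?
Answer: 108360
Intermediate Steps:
h = 25 (h = -4*(-5) + 5 = 20 + 5 = 25)
N(V) = 2*V/(25 + V) (N(V) = (V + V)/(V + 25) = (2*V)/(25 + V) = 2*V/(25 + V))
301*(360 + (N(6)*8)*0) = 301*(360 + ((2*6/(25 + 6))*8)*0) = 301*(360 + ((2*6/31)*8)*0) = 301*(360 + ((2*6*(1/31))*8)*0) = 301*(360 + ((12/31)*8)*0) = 301*(360 + (96/31)*0) = 301*(360 + 0) = 301*360 = 108360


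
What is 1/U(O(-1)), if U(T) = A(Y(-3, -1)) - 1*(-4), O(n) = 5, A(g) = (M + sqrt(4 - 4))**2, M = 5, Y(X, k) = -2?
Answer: 1/29 ≈ 0.034483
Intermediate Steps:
A(g) = 25 (A(g) = (5 + sqrt(4 - 4))**2 = (5 + sqrt(0))**2 = (5 + 0)**2 = 5**2 = 25)
U(T) = 29 (U(T) = 25 - 1*(-4) = 25 + 4 = 29)
1/U(O(-1)) = 1/29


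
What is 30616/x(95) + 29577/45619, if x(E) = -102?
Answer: -696827225/2326569 ≈ -299.51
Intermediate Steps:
30616/x(95) + 29577/45619 = 30616/(-102) + 29577/45619 = 30616*(-1/102) + 29577*(1/45619) = -15308/51 + 29577/45619 = -696827225/2326569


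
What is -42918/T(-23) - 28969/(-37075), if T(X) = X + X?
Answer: 34619944/37075 ≈ 933.78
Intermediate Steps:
T(X) = 2*X
-42918/T(-23) - 28969/(-37075) = -42918/(2*(-23)) - 28969/(-37075) = -42918/(-46) - 28969*(-1/37075) = -42918*(-1/46) + 28969/37075 = 933 + 28969/37075 = 34619944/37075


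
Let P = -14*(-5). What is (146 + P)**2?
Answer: 46656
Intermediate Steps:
P = 70
(146 + P)**2 = (146 + 70)**2 = 216**2 = 46656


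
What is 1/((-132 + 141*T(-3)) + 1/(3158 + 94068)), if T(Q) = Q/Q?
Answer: 97226/875035 ≈ 0.11111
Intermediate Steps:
T(Q) = 1
1/((-132 + 141*T(-3)) + 1/(3158 + 94068)) = 1/((-132 + 141*1) + 1/(3158 + 94068)) = 1/((-132 + 141) + 1/97226) = 1/(9 + 1/97226) = 1/(875035/97226) = 97226/875035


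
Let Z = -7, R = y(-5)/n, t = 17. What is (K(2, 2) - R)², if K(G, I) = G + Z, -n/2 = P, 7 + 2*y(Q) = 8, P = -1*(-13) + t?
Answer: 358801/14400 ≈ 24.917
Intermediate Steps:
P = 30 (P = -1*(-13) + 17 = 13 + 17 = 30)
y(Q) = ½ (y(Q) = -7/2 + (½)*8 = -7/2 + 4 = ½)
n = -60 (n = -2*30 = -60)
R = -1/120 (R = (½)/(-60) = (½)*(-1/60) = -1/120 ≈ -0.0083333)
K(G, I) = -7 + G (K(G, I) = G - 7 = -7 + G)
(K(2, 2) - R)² = ((-7 + 2) - 1*(-1/120))² = (-5 + 1/120)² = (-599/120)² = 358801/14400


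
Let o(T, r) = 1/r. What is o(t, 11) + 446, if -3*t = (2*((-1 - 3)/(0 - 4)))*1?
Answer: 4907/11 ≈ 446.09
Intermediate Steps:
t = -⅔ (t = -2*((-1 - 3)/(0 - 4))/3 = -2*(-4/(-4))/3 = -2*(-4*(-¼))/3 = -2*1/3 = -2/3 = -⅓*2 = -⅔ ≈ -0.66667)
o(t, 11) + 446 = 1/11 + 446 = 4907/11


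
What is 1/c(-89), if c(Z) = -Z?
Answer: 1/89 ≈ 0.011236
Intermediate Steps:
1/c(-89) = 1/(-1*(-89)) = 1/89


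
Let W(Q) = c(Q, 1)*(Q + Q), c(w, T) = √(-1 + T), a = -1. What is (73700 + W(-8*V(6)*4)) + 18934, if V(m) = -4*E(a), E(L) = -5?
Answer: 92634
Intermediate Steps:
V(m) = 20 (V(m) = -4*(-5) = 20)
W(Q) = 0 (W(Q) = √(-1 + 1)*(Q + Q) = √0*(2*Q) = 0*(2*Q) = 0)
(73700 + W(-8*V(6)*4)) + 18934 = (73700 + 0) + 18934 = 73700 + 18934 = 92634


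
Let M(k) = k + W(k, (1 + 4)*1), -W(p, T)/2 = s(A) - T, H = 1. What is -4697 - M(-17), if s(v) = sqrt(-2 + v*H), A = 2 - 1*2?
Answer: -4690 + 2*I*sqrt(2) ≈ -4690.0 + 2.8284*I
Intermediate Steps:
A = 0 (A = 2 - 2 = 0)
s(v) = sqrt(-2 + v) (s(v) = sqrt(-2 + v*1) = sqrt(-2 + v))
W(p, T) = 2*T - 2*I*sqrt(2) (W(p, T) = -2*(sqrt(-2 + 0) - T) = -2*(sqrt(-2) - T) = -2*(I*sqrt(2) - T) = -2*(-T + I*sqrt(2)) = 2*T - 2*I*sqrt(2))
M(k) = 10 + k - 2*I*sqrt(2) (M(k) = k + (2*((1 + 4)*1) - 2*I*sqrt(2)) = k + (2*(5*1) - 2*I*sqrt(2)) = k + (2*5 - 2*I*sqrt(2)) = k + (10 - 2*I*sqrt(2)) = 10 + k - 2*I*sqrt(2))
-4697 - M(-17) = -4697 - (10 - 17 - 2*I*sqrt(2)) = -4697 - (-7 - 2*I*sqrt(2)) = -4697 + (7 + 2*I*sqrt(2)) = -4690 + 2*I*sqrt(2)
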